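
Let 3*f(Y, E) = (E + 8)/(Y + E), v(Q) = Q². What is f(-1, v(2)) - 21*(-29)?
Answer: 1831/3 ≈ 610.33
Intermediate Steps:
f(Y, E) = (8 + E)/(3*(E + Y)) (f(Y, E) = ((E + 8)/(Y + E))/3 = ((8 + E)/(E + Y))/3 = (8 + E)/(3*(E + Y)))
f(-1, v(2)) - 21*(-29) = (8 + 2²)/(3*(2² - 1)) - 21*(-29) = (8 + 4)/(3*(4 - 1)) + 609 = (⅓)*12/3 + 609 = (⅓)*(⅓)*12 + 609 = 4/3 + 609 = 1831/3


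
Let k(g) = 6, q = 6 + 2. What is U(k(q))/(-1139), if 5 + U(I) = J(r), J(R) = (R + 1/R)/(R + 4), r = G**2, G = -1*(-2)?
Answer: 143/36448 ≈ 0.0039234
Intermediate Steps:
G = 2
q = 8
r = 4 (r = 2**2 = 4)
J(R) = (R + 1/R)/(4 + R)
U(I) = -143/32 (U(I) = -5 + (1 + 4**2)/(4*(4 + 4)) = -5 + (1/4)*(1 + 16)/8 = -5 + (1/4)*(1/8)*17 = -5 + 17/32 = -143/32)
U(k(q))/(-1139) = -143/32/(-1139) = -143/32*(-1/1139) = 143/36448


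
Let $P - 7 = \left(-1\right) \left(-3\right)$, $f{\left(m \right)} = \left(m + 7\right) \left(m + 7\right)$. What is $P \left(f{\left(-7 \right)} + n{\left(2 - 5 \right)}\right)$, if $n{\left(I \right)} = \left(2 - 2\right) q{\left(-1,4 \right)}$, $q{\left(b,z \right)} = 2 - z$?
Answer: $0$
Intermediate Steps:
$f{\left(m \right)} = \left(7 + m\right)^{2}$ ($f{\left(m \right)} = \left(7 + m\right) \left(7 + m\right) = \left(7 + m\right)^{2}$)
$P = 10$ ($P = 7 - -3 = 7 + 3 = 10$)
$n{\left(I \right)} = 0$ ($n{\left(I \right)} = \left(2 - 2\right) \left(2 - 4\right) = 0 \left(2 - 4\right) = 0 \left(-2\right) = 0$)
$P \left(f{\left(-7 \right)} + n{\left(2 - 5 \right)}\right) = 10 \left(\left(7 - 7\right)^{2} + 0\right) = 10 \left(0^{2} + 0\right) = 10 \left(0 + 0\right) = 10 \cdot 0 = 0$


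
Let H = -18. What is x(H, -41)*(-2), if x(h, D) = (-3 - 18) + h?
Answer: 78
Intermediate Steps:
x(h, D) = -21 + h
x(H, -41)*(-2) = (-21 - 18)*(-2) = -39*(-2) = 78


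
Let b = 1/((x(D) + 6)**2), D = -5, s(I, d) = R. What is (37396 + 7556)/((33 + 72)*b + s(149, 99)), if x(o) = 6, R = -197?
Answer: -2157696/9421 ≈ -229.03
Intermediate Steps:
s(I, d) = -197
b = 1/144 (b = 1/((6 + 6)**2) = 1/(12**2) = 1/144 ≈ 0.0069444)
(37396 + 7556)/((33 + 72)*b + s(149, 99)) = (37396 + 7556)/((33 + 72)*(1/144) - 197) = 44952/(105*(1/144) - 197) = 44952/(35/48 - 197) = 44952/(-9421/48) = 44952*(-48/9421) = -2157696/9421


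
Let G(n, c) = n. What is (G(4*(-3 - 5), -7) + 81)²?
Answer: 2401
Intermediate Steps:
(G(4*(-3 - 5), -7) + 81)² = (4*(-3 - 5) + 81)² = (4*(-8) + 81)² = (-32 + 81)² = 49² = 2401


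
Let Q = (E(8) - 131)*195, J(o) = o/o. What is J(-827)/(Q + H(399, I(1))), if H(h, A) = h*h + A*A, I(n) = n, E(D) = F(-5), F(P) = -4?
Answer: 1/132877 ≈ 7.5258e-6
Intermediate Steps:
E(D) = -4
H(h, A) = A**2 + h**2 (H(h, A) = h**2 + A**2 = A**2 + h**2)
J(o) = 1
Q = -26325 (Q = (-4 - 131)*195 = -135*195 = -26325)
J(-827)/(Q + H(399, I(1))) = 1/(-26325 + (1**2 + 399**2)) = 1/(-26325 + (1 + 159201)) = 1/(-26325 + 159202) = 1/132877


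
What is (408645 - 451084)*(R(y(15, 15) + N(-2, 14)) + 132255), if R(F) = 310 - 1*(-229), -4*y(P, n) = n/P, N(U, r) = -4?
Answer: -5635644566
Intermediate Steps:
y(P, n) = -n/(4*P)
R(F) = 539 (R(F) = 310 + 229 = 539)
(408645 - 451084)*(R(y(15, 15) + N(-2, 14)) + 132255) = (408645 - 451084)*(539 + 132255) = -42439*132794 = -5635644566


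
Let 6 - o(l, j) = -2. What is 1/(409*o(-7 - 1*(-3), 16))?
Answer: 1/3272 ≈ 0.00030562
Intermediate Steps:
o(l, j) = 8 (o(l, j) = 6 - 1*(-2) = 6 + 2 = 8)
1/(409*o(-7 - 1*(-3), 16)) = 1/(409*8) = 1/3272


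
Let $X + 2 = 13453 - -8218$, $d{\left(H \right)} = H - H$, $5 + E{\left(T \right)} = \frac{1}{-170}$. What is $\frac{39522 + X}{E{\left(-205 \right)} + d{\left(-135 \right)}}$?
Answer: $- \frac{10402470}{851} \approx -12224.0$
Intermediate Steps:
$E{\left(T \right)} = - \frac{851}{170}$ ($E{\left(T \right)} = -5 + \frac{1}{-170} = -5 - \frac{1}{170} = - \frac{851}{170}$)
$d{\left(H \right)} = 0$
$X = 21669$ ($X = -2 + \left(13453 - -8218\right) = -2 + \left(13453 + 8218\right) = -2 + 21671 = 21669$)
$\frac{39522 + X}{E{\left(-205 \right)} + d{\left(-135 \right)}} = \frac{39522 + 21669}{- \frac{851}{170} + 0} = \frac{61191}{- \frac{851}{170}} = 61191 \left(- \frac{170}{851}\right) = - \frac{10402470}{851}$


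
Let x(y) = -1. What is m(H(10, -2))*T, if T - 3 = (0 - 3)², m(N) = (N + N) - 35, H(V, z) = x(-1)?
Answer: -444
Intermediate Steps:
H(V, z) = -1
m(N) = -35 + 2*N (m(N) = 2*N - 35 = -35 + 2*N)
T = 12 (T = 3 + (0 - 3)² = 3 + (-3)² = 3 + 9 = 12)
m(H(10, -2))*T = (-35 + 2*(-1))*12 = (-35 - 2)*12 = -37*12 = -444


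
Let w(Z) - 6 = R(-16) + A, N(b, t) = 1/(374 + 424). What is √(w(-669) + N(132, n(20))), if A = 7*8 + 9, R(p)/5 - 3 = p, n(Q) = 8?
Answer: √3821622/798 ≈ 2.4497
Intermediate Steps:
N(b, t) = 1/798
R(p) = 15 + 5*p
A = 65 (A = 56 + 9 = 65)
w(Z) = 6 (w(Z) = 6 + ((15 + 5*(-16)) + 65) = 6 + ((15 - 80) + 65) = 6 + (-65 + 65) = 6 + 0 = 6)
√(w(-669) + N(132, n(20))) = √(6 + 1/798) = √(4789/798) = √3821622/798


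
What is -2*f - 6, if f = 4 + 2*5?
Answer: -34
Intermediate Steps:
f = 14 (f = 4 + 10 = 14)
-2*f - 6 = -2*14 - 6 = -28 - 6 = -34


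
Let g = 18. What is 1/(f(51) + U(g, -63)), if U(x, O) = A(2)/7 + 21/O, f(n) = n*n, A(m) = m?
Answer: 21/54620 ≈ 0.00038447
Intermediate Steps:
f(n) = n²
U(x, O) = 2/7 + 21/O
1/(f(51) + U(g, -63)) = 1/(51² + (2/7 + 21/(-63))) = 1/(2601 + (2/7 + 21*(-1/63))) = 1/(2601 + (2/7 - ⅓)) = 1/(2601 - 1/21) = 1/(54620/21) = 21/54620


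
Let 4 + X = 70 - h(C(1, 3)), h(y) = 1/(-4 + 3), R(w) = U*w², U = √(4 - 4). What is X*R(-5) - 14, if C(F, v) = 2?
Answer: -14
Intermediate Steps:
U = 0 (U = √0 = 0)
R(w) = 0 (R(w) = 0*w² = 0)
h(y) = -1 (h(y) = 1/(-1) = -1)
X = 67 (X = -4 + (70 - 1*(-1)) = -4 + (70 + 1) = -4 + 71 = 67)
X*R(-5) - 14 = 67*0 - 14 = 0 - 14 = -14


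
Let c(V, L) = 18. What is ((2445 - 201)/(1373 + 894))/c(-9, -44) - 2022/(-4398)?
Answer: 2566079/4985133 ≈ 0.51475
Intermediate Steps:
((2445 - 201)/(1373 + 894))/c(-9, -44) - 2022/(-4398) = ((2445 - 201)/(1373 + 894))/18 - 2022/(-4398) = (2244/2267)*(1/18) - 2022*(-1/4398) = (2244*(1/2267))*(1/18) + 337/733 = (2244/2267)*(1/18) + 337/733 = 374/6801 + 337/733 = 2566079/4985133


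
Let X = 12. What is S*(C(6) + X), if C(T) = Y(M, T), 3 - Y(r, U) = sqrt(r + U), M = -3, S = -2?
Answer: -30 + 2*sqrt(3) ≈ -26.536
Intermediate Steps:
Y(r, U) = 3 - sqrt(U + r) (Y(r, U) = 3 - sqrt(r + U) = 3 - sqrt(U + r))
C(T) = 3 - sqrt(-3 + T) (C(T) = 3 - sqrt(T - 3) = 3 - sqrt(-3 + T))
S*(C(6) + X) = -2*((3 - sqrt(-3 + 6)) + 12) = -2*((3 - sqrt(3)) + 12) = -2*(15 - sqrt(3)) = -30 + 2*sqrt(3)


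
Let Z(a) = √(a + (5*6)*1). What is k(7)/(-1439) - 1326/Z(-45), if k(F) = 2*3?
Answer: -6/1439 + 442*I*√15/5 ≈ -0.0041696 + 342.37*I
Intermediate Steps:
k(F) = 6
Z(a) = √(30 + a) (Z(a) = √(a + 30*1) = √(a + 30) = √(30 + a))
k(7)/(-1439) - 1326/Z(-45) = 6/(-1439) - 1326/√(30 - 45) = 6*(-1/1439) - 1326*(-I*√15/15) = -6/1439 - 1326*(-I*√15/15) = -6/1439 - (-442)*I*√15/5 = -6/1439 + 442*I*√15/5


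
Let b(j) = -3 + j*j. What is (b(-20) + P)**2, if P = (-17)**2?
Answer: 470596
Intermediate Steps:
b(j) = -3 + j**2
P = 289
(b(-20) + P)**2 = ((-3 + (-20)**2) + 289)**2 = ((-3 + 400) + 289)**2 = (397 + 289)**2 = 686**2 = 470596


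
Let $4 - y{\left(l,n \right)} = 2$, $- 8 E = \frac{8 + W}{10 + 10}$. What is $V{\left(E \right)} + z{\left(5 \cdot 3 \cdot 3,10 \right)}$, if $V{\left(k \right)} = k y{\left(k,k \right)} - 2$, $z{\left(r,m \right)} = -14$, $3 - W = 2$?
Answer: $- \frac{1289}{80} \approx -16.112$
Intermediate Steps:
$W = 1$ ($W = 3 - 2 = 1$)
$E = - \frac{9}{160}$ ($E = - \frac{\left(8 + 1\right) \frac{1}{10 + 10}}{8} = - \frac{9 \cdot \frac{1}{20}}{8} = \left(- \frac{1}{8}\right) \frac{9}{20} = - \frac{9}{160} \approx -0.05625$)
$y{\left(l,n \right)} = 2$ ($y{\left(l,n \right)} = 4 - 2 = 2$)
$V{\left(k \right)} = -2 + 2 k$ ($V{\left(k \right)} = k 2 - 2 = 2 k - 2 = -2 + 2 k$)
$V{\left(E \right)} + z{\left(5 \cdot 3 \cdot 3,10 \right)} = \left(-2 + 2 \left(- \frac{9}{160}\right)\right) - 14 = \left(-2 - \frac{9}{80}\right) - 14 = - \frac{169}{80} - 14 = - \frac{1289}{80}$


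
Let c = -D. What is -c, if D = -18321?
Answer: -18321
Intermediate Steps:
c = 18321 (c = -1*(-18321) = 18321)
-c = -1*18321 = -18321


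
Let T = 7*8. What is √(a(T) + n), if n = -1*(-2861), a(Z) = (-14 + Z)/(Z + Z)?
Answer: √45782/4 ≈ 53.492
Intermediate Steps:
T = 56
a(Z) = (-14 + Z)/(2*Z) (a(Z) = (-14 + Z)/((2*Z)) = (-14 + Z)*(1/(2*Z)) = (-14 + Z)/(2*Z))
n = 2861
√(a(T) + n) = √((½)*(-14 + 56)/56 + 2861) = √((½)*(1/56)*42 + 2861) = √(3/8 + 2861) = √(22891/8) = √45782/4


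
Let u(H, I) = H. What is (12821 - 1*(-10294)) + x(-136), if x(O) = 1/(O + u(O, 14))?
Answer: 6287279/272 ≈ 23115.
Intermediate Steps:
x(O) = 1/(2*O) (x(O) = 1/(O + O) = 1/(2*O))
(12821 - 1*(-10294)) + x(-136) = (12821 - 1*(-10294)) + (½)/(-136) = (12821 + 10294) + (½)*(-1/136) = 23115 - 1/272 = 6287279/272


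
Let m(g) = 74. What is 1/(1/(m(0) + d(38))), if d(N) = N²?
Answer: 1518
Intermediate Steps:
1/(1/(m(0) + d(38))) = 1/(1/(74 + 38²)) = 1/(1/(74 + 1444)) = 1/(1/1518) = 1518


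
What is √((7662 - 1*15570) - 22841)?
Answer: I*√30749 ≈ 175.35*I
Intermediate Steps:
√((7662 - 1*15570) - 22841) = √((7662 - 15570) - 22841) = √(-7908 - 22841) = √(-30749) = I*√30749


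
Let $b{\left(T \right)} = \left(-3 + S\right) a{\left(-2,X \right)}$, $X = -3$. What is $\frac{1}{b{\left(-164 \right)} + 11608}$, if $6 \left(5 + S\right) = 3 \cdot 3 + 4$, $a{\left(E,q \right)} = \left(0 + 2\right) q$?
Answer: $\frac{1}{11643} \approx 8.5889 \cdot 10^{-5}$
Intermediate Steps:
$a{\left(E,q \right)} = 2 q$
$S = - \frac{17}{6}$ ($S = -5 + \frac{3 \cdot 3 + 4}{6} = -5 + \frac{9 + 4}{6} = -5 + \frac{1}{6} \cdot 13 = -5 + \frac{13}{6} = - \frac{17}{6} \approx -2.8333$)
$b{\left(T \right)} = 35$ ($b{\left(T \right)} = \left(-3 - \frac{17}{6}\right) 2 \left(-3\right) = \left(- \frac{35}{6}\right) \left(-6\right) = 35$)
$\frac{1}{b{\left(-164 \right)} + 11608} = \frac{1}{35 + 11608} = \frac{1}{11643}$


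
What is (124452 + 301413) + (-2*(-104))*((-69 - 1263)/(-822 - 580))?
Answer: 298669893/701 ≈ 4.2606e+5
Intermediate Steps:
(124452 + 301413) + (-2*(-104))*((-69 - 1263)/(-822 - 580)) = 425865 + 208*(-1332/(-1402)) = 425865 + 208*(-1332*(-1/1402)) = 425865 + 208*(666/701) = 425865 + 138528/701 = 298669893/701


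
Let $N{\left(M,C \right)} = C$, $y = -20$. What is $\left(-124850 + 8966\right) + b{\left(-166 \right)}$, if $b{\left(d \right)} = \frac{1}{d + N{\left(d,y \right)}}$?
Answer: $- \frac{21554425}{186} \approx -1.1588 \cdot 10^{5}$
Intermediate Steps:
$b{\left(d \right)} = \frac{1}{-20 + d}$ ($b{\left(d \right)} = \frac{1}{d - 20} = \frac{1}{-20 + d}$)
$\left(-124850 + 8966\right) + b{\left(-166 \right)} = \left(-124850 + 8966\right) + \frac{1}{-20 - 166} = -115884 + \frac{1}{-186} = -115884 - \frac{1}{186} = - \frac{21554425}{186}$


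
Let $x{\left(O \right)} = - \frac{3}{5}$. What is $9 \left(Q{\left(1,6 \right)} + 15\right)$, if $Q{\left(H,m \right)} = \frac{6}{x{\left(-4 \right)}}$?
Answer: $45$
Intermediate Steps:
$x{\left(O \right)} = - \frac{3}{5}$ ($x{\left(O \right)} = \left(-3\right) \frac{1}{5} = - \frac{3}{5}$)
$Q{\left(H,m \right)} = -10$ ($Q{\left(H,m \right)} = \frac{6}{- \frac{3}{5}} = 6 \left(- \frac{5}{3}\right) = -10$)
$9 \left(Q{\left(1,6 \right)} + 15\right) = 9 \left(-10 + 15\right) = 9 \cdot 5 = 45$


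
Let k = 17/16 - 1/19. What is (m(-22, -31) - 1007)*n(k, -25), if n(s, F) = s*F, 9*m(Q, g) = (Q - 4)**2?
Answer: 64370225/2736 ≈ 23527.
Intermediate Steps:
m(Q, g) = (-4 + Q)**2/9 (m(Q, g) = (Q - 4)**2/9 = (-4 + Q)**2/9)
k = 307/304 (k = 17*(1/16) - 1*1/19 = 17/16 - 1/19 = 307/304 ≈ 1.0099)
n(s, F) = F*s
(m(-22, -31) - 1007)*n(k, -25) = ((-4 - 22)**2/9 - 1007)*(-25*307/304) = ((1/9)*(-26)**2 - 1007)*(-7675/304) = ((1/9)*676 - 1007)*(-7675/304) = (676/9 - 1007)*(-7675/304) = -8387/9*(-7675/304) = 64370225/2736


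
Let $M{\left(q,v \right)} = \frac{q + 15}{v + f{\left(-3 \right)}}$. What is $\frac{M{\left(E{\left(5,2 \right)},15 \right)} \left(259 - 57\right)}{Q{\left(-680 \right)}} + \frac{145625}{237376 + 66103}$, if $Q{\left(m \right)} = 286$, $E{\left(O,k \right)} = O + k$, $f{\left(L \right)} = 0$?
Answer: $\frac{89699633}{59178405} \approx 1.5157$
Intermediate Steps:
$M{\left(q,v \right)} = \frac{15 + q}{v}$ ($M{\left(q,v \right)} = \frac{q + 15}{v + 0} = \frac{15 + q}{v}$)
$\frac{M{\left(E{\left(5,2 \right)},15 \right)} \left(259 - 57\right)}{Q{\left(-680 \right)}} + \frac{145625}{237376 + 66103} = \frac{\frac{15 + \left(5 + 2\right)}{15} \left(259 - 57\right)}{286} + \frac{145625}{237376 + 66103} = \frac{15 + 7}{15} \cdot 202 \cdot \frac{1}{286} + \frac{145625}{303479} = \frac{1}{15} \cdot 22 \cdot 202 \cdot \frac{1}{286} + 145625 \cdot \frac{1}{303479} = \frac{22}{15} \cdot 202 \cdot \frac{1}{286} + \frac{145625}{303479} = \frac{4444}{15} \cdot \frac{1}{286} + \frac{145625}{303479} = \frac{202}{195} + \frac{145625}{303479} = \frac{89699633}{59178405}$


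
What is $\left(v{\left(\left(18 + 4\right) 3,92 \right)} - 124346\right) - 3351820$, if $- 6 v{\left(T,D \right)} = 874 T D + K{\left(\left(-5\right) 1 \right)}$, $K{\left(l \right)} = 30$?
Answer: $-4360659$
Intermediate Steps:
$v{\left(T,D \right)} = -5 - \frac{437 D T}{3}$ ($v{\left(T,D \right)} = - \frac{874 T D + 30}{6} = - \frac{874 D T + 30}{6} = - \frac{30 + 874 D T}{6} = -5 - \frac{437 D T}{3}$)
$\left(v{\left(\left(18 + 4\right) 3,92 \right)} - 124346\right) - 3351820 = \left(\left(-5 - \frac{40204 \left(18 + 4\right) 3}{3}\right) - 124346\right) - 3351820 = \left(\left(-5 - \frac{40204 \cdot 22 \cdot 3}{3}\right) - 124346\right) - 3351820 = \left(\left(-5 - \frac{40204}{3} \cdot 66\right) - 124346\right) - 3351820 = \left(\left(-5 - 884488\right) - 124346\right) - 3351820 = \left(-884493 - 124346\right) - 3351820 = -1008839 - 3351820 = -4360659$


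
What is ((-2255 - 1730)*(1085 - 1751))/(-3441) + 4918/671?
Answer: -15891152/20801 ≈ -763.96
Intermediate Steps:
((-2255 - 1730)*(1085 - 1751))/(-3441) + 4918/671 = -3985*(-666)*(-1/3441) + 4918*(1/671) = 2654010*(-1/3441) + 4918/671 = -23910/31 + 4918/671 = -15891152/20801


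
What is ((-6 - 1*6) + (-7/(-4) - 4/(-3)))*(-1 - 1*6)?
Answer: 749/12 ≈ 62.417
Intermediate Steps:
((-6 - 1*6) + (-7/(-4) - 4/(-3)))*(-1 - 1*6) = ((-6 - 6) + (-7*(-¼) - 4*(-⅓)))*(-1 - 6) = (-12 + (7/4 + 4/3))*(-7) = (-12 + 37/12)*(-7) = -107/12*(-7) = 749/12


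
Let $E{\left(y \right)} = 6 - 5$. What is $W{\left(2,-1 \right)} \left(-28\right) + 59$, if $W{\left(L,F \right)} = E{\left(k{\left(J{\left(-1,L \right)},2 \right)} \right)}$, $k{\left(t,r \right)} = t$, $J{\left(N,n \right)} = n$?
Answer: $31$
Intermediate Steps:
$E{\left(y \right)} = 1$ ($E{\left(y \right)} = 6 - 5 = 1$)
$W{\left(L,F \right)} = 1$
$W{\left(2,-1 \right)} \left(-28\right) + 59 = 1 \left(-28\right) + 59 = -28 + 59 = 31$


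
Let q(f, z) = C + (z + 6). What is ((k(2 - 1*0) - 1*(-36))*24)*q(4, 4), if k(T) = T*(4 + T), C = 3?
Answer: 14976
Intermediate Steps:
q(f, z) = 9 + z (q(f, z) = 3 + (z + 6) = 3 + (6 + z) = 9 + z)
((k(2 - 1*0) - 1*(-36))*24)*q(4, 4) = (((2 - 1*0)*(4 + (2 - 1*0)) - 1*(-36))*24)*(9 + 4) = (((2 + 0)*(4 + (2 + 0)) + 36)*24)*13 = ((2*(4 + 2) + 36)*24)*13 = ((2*6 + 36)*24)*13 = ((12 + 36)*24)*13 = (48*24)*13 = 1152*13 = 14976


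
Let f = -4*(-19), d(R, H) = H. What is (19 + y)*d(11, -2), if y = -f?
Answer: 114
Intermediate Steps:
f = 76
y = -76 (y = -1*76 = -76)
(19 + y)*d(11, -2) = (19 - 76)*(-2) = -57*(-2) = 114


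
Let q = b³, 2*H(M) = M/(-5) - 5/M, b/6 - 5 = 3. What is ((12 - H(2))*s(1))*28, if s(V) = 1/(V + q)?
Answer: 269/78995 ≈ 0.0034053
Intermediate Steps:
b = 48 (b = 30 + 6*3 = 30 + 18 = 48)
H(M) = -5/(2*M) - M/10 (H(M) = (M/(-5) - 5/M)/2 = (M*(-⅕) - 5/M)/2 = (-M/5 - 5/M)/2 = (-5/M - M/5)/2 = -5/(2*M) - M/10)
q = 110592 (q = 48³ = 110592)
s(V) = 1/(110592 + V) (s(V) = 1/(V + 110592) = 1/(110592 + V))
((12 - H(2))*s(1))*28 = ((12 - (-25 - 1*2²)/(10*2))/(110592 + 1))*28 = ((12 - (-25 - 1*4)/(10*2))/110593)*28 = ((12 - (-25 - 4)/(10*2))*(1/110593))*28 = ((12 - (-29)/(10*2))*(1/110593))*28 = ((12 - 1*(-29/20))*(1/110593))*28 = ((12 + 29/20)*(1/110593))*28 = ((269/20)*(1/110593))*28 = (269/2211860)*28 = 269/78995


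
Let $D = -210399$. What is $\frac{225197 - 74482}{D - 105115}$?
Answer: $- \frac{150715}{315514} \approx -0.47768$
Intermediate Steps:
$\frac{225197 - 74482}{D - 105115} = \frac{225197 - 74482}{-210399 - 105115} = \frac{150715}{-315514} = 150715 \left(- \frac{1}{315514}\right) = - \frac{150715}{315514}$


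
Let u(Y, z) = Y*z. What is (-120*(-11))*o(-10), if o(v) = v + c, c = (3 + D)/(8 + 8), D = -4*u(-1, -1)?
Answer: -26565/2 ≈ -13283.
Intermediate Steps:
D = -4 (D = -(-4)*(-1) = -4*1 = -4)
c = -1/16 (c = (3 - 4)/(8 + 8) = -1/16 ≈ -0.062500)
o(v) = -1/16 + v (o(v) = v - 1/16 = -1/16 + v)
(-120*(-11))*o(-10) = (-120*(-11))*(-1/16 - 10) = 1320*(-161/16) = -26565/2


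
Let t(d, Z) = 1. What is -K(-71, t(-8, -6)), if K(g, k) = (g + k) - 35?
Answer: 105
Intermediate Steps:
K(g, k) = -35 + g + k
-K(-71, t(-8, -6)) = -(-35 - 71 + 1) = -1*(-105) = 105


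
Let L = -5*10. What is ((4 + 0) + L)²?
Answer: 2116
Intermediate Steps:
L = -50
((4 + 0) + L)² = ((4 + 0) - 50)² = (4 - 50)² = (-46)² = 2116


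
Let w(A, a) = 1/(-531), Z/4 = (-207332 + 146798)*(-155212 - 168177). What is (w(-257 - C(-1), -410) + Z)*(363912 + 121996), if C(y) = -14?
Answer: 20203805436262479884/531 ≈ 3.8049e+16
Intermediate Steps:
Z = 78304118904 (Z = 4*((-207332 + 146798)*(-155212 - 168177)) = 4*(-60534*(-323389)) = 4*19576029726 = 78304118904)
w(A, a) = -1/531
(w(-257 - C(-1), -410) + Z)*(363912 + 121996) = (-1/531 + 78304118904)*(363912 + 121996) = (41579487138023/531)*485908 = 20203805436262479884/531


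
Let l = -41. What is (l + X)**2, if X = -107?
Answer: 21904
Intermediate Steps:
(l + X)**2 = (-41 - 107)**2 = (-148)**2 = 21904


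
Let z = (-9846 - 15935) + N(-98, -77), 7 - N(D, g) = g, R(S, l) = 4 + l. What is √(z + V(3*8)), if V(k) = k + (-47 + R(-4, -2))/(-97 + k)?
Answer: 2*I*√34202033/73 ≈ 160.23*I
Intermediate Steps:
N(D, g) = 7 - g
z = -25697 (z = (-9846 - 15935) + (7 - 1*(-77)) = -25781 + (7 + 77) = -25781 + 84 = -25697)
V(k) = k - 45/(-97 + k) (V(k) = k + (-47 + (4 - 2))/(-97 + k) = k + (-47 + 2)/(-97 + k) = k - 45/(-97 + k))
√(z + V(3*8)) = √(-25697 + (-45 + (3*8)² - 291*8)/(-97 + 3*8)) = √(-25697 + (-45 + 24² - 97*24)/(-97 + 24)) = √(-25697 + (-45 + 576 - 2328)/(-73)) = √(-25697 - 1/73*(-1797)) = √(-25697 + 1797/73) = √(-1874084/73) = 2*I*√34202033/73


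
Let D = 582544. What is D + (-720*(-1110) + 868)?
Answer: 1382612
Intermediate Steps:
D + (-720*(-1110) + 868) = 582544 + (-720*(-1110) + 868) = 582544 + (799200 + 868) = 582544 + 800068 = 1382612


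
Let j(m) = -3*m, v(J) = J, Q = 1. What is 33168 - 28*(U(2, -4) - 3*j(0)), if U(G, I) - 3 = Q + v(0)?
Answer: 33056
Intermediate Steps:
U(G, I) = 4 (U(G, I) = 3 + (1 + 0) = 3 + 1 = 4)
33168 - 28*(U(2, -4) - 3*j(0)) = 33168 - 28*(4 - (-9)*0) = 33168 - 28*(4 - 3*0) = 33168 - 28*(4 + 0) = 33168 - 28*4 = 33168 - 112 = 33056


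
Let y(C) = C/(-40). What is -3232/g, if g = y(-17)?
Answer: -129280/17 ≈ -7604.7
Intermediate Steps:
y(C) = -C/40 (y(C) = C*(-1/40) = -C/40)
g = 17/40 (g = -1/40*(-17) = 17/40 ≈ 0.42500)
-3232/g = -3232/17/40 = -3232*40/17 = -129280/17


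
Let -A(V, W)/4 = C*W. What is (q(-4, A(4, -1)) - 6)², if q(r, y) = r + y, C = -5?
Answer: 900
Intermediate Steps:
A(V, W) = 20*W (A(V, W) = -(-20)*W = 20*W)
(q(-4, A(4, -1)) - 6)² = ((-4 + 20*(-1)) - 6)² = ((-4 - 20) - 6)² = (-24 - 6)² = (-30)² = 900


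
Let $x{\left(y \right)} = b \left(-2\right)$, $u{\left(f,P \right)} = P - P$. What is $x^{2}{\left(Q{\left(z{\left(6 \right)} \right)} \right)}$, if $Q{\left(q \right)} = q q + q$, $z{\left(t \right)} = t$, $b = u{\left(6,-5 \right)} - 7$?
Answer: $196$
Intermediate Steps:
$u{\left(f,P \right)} = 0$
$b = -7$ ($b = 0 - 7 = -7$)
$Q{\left(q \right)} = q + q^{2}$ ($Q{\left(q \right)} = q^{2} + q = q + q^{2}$)
$x{\left(y \right)} = 14$ ($x{\left(y \right)} = \left(-7\right) \left(-2\right) = 14$)
$x^{2}{\left(Q{\left(z{\left(6 \right)} \right)} \right)} = 14^{2} = 196$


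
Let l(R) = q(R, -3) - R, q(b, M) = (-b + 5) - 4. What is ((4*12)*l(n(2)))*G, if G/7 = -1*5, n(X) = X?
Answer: 5040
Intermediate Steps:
q(b, M) = 1 - b (q(b, M) = (5 - b) - 4 = 1 - b)
G = -35 (G = 7*(-1*5) = 7*(-5) = -35)
l(R) = 1 - 2*R (l(R) = (1 - R) - R = 1 - 2*R)
((4*12)*l(n(2)))*G = ((4*12)*(1 - 2*2))*(-35) = (48*(1 - 4))*(-35) = (48*(-3))*(-35) = -144*(-35) = 5040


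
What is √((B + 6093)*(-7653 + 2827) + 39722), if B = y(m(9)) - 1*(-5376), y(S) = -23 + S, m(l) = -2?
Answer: I*√55189022 ≈ 7428.9*I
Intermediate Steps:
B = 5351 (B = (-23 - 2) - 1*(-5376) = -25 + 5376 = 5351)
√((B + 6093)*(-7653 + 2827) + 39722) = √((5351 + 6093)*(-7653 + 2827) + 39722) = √(11444*(-4826) + 39722) = √(-55228744 + 39722) = √(-55189022) = I*√55189022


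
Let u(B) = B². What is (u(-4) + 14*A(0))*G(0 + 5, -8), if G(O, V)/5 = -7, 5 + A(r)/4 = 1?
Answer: 7280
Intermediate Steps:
A(r) = -16 (A(r) = -20 + 4*1 = -20 + 4 = -16)
G(O, V) = -35 (G(O, V) = 5*(-7) = -35)
(u(-4) + 14*A(0))*G(0 + 5, -8) = ((-4)² + 14*(-16))*(-35) = (16 - 224)*(-35) = -208*(-35) = 7280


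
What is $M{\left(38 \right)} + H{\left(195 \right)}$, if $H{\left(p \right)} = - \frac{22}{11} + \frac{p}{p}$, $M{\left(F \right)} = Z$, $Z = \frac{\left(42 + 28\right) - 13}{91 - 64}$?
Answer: $\frac{10}{9} \approx 1.1111$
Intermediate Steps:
$Z = \frac{19}{9}$ ($Z = \frac{70 - 13}{27} = 57 \cdot \frac{1}{27} = \frac{19}{9} \approx 2.1111$)
$M{\left(F \right)} = \frac{19}{9}$
$H{\left(p \right)} = -1$ ($H{\left(p \right)} = \left(-22\right) \frac{1}{11} + 1 = -2 + 1 = -1$)
$M{\left(38 \right)} + H{\left(195 \right)} = \frac{19}{9} - 1 = \frac{10}{9}$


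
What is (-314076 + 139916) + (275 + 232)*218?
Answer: -63634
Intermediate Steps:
(-314076 + 139916) + (275 + 232)*218 = -174160 + 507*218 = -174160 + 110526 = -63634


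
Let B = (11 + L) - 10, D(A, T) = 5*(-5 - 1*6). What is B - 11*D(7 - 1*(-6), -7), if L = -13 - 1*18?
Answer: 575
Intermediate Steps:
L = -31 (L = -13 - 18 = -31)
D(A, T) = -55 (D(A, T) = 5*(-5 - 6) = 5*(-11) = -55)
B = -30 (B = (11 - 31) - 10 = -20 - 10 = -30)
B - 11*D(7 - 1*(-6), -7) = -30 - 11*(-55) = -30 + 605 = 575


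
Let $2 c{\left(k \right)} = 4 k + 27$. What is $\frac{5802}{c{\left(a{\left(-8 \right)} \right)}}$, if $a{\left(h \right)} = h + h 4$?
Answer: $- \frac{11604}{133} \approx -87.248$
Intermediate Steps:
$a{\left(h \right)} = 5 h$ ($a{\left(h \right)} = h + 4 h = 5 h$)
$c{\left(k \right)} = \frac{27}{2} + 2 k$ ($c{\left(k \right)} = \frac{4 k + 27}{2} = \frac{27 + 4 k}{2} = \frac{27}{2} + 2 k$)
$\frac{5802}{c{\left(a{\left(-8 \right)} \right)}} = \frac{5802}{\frac{27}{2} + 2 \cdot 5 \left(-8\right)} = \frac{5802}{\frac{27}{2} + 2 \left(-40\right)} = \frac{5802}{\frac{27}{2} - 80} = \frac{5802}{- \frac{133}{2}} = 5802 \left(- \frac{2}{133}\right) = - \frac{11604}{133}$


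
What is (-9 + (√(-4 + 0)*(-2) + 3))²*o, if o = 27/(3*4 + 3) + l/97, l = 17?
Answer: 3832/97 + 45984*I/485 ≈ 39.505 + 94.812*I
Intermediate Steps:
o = 958/485 (o = 27/(3*4 + 3) + 17/97 = 27/(12 + 3) + 17*(1/97) = 27/15 + 17/97 = 27*(1/15) + 17/97 = 9/5 + 17/97 = 958/485 ≈ 1.9753)
(-9 + (√(-4 + 0)*(-2) + 3))²*o = (-9 + (√(-4 + 0)*(-2) + 3))²*(958/485) = (-9 + (√(-4)*(-2) + 3))²*(958/485) = (-9 + ((2*I)*(-2) + 3))²*(958/485) = (-9 + (-4*I + 3))²*(958/485) = (-9 + (3 - 4*I))²*(958/485) = (-6 - 4*I)²*(958/485) = 958*(-6 - 4*I)²/485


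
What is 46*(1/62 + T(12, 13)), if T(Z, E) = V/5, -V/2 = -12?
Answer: 34339/155 ≈ 221.54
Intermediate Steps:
V = 24 (V = -2*(-12) = 24)
T(Z, E) = 24/5
46*(1/62 + T(12, 13)) = 46*(1/62 + 24/5) = 46*(1493/310) = 34339/155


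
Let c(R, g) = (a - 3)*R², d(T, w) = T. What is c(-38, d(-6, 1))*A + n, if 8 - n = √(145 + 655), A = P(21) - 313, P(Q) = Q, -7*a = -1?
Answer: 8433016/7 - 20*√2 ≈ 1.2047e+6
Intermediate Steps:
a = ⅐ (a = -⅐*(-1) = ⅐ ≈ 0.14286)
A = -292 (A = 21 - 313 = -292)
c(R, g) = -20*R²/7 (c(R, g) = (⅐ - 3)*R² = -20*R²/7)
n = 8 - 20*√2 (n = 8 - √(145 + 655) = 8 - √800 = 8 - 20*√2 ≈ -20.284)
c(-38, d(-6, 1))*A + n = -20/7*(-38)²*(-292) + (8 - 20*√2) = -20/7*1444*(-292) + (8 - 20*√2) = -28880/7*(-292) + (8 - 20*√2) = 8432960/7 + (8 - 20*√2) = 8433016/7 - 20*√2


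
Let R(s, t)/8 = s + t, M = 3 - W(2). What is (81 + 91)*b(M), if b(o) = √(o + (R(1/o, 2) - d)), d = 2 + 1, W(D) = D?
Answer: 172*√22 ≈ 806.75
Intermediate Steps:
M = 1 (M = 3 - 1*2 = 3 - 2 = 1)
d = 3
R(s, t) = 8*s + 8*t (R(s, t) = 8*(s + t) = 8*s + 8*t)
b(o) = √(13 + o + 8/o) (b(o) = √(o + ((8/o + 8*2) - 1*3)) = √(o + ((8/o + 16) - 3)) = √(o + ((16 + 8/o) - 3)) = √(o + (13 + 8/o)) = √(13 + o + 8/o))
(81 + 91)*b(M) = (81 + 91)*√(13 + 1 + 8/1) = 172*√(13 + 1 + 8*1) = 172*√(13 + 1 + 8) = 172*√22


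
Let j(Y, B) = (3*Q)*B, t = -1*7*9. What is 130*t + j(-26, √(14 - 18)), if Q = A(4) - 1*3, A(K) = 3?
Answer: -8190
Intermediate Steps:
Q = 0 (Q = 3 - 1*3 = 3 - 3 = 0)
t = -63 (t = -7*9 = -63)
j(Y, B) = 0 (j(Y, B) = (3*0)*B = 0*B = 0)
130*t + j(-26, √(14 - 18)) = 130*(-63) + 0 = -8190 + 0 = -8190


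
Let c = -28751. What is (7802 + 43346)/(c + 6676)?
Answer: -51148/22075 ≈ -2.3170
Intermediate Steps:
(7802 + 43346)/(c + 6676) = (7802 + 43346)/(-28751 + 6676) = 51148/(-22075) = 51148*(-1/22075) = -51148/22075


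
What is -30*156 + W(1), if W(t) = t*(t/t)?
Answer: -4679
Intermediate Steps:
W(t) = t (W(t) = t*1 = t)
-30*156 + W(1) = -30*156 + 1 = -4680 + 1 = -4679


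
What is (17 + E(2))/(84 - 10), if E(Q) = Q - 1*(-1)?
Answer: 10/37 ≈ 0.27027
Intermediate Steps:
E(Q) = 1 + Q (E(Q) = Q + 1 = 1 + Q)
(17 + E(2))/(84 - 10) = (17 + (1 + 2))/(84 - 10) = (17 + 3)/74 = 20*(1/74) = 10/37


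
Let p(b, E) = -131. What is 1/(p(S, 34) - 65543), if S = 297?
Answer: -1/65674 ≈ -1.5227e-5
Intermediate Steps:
1/(p(S, 34) - 65543) = 1/(-131 - 65543) = 1/(-65674) = -1/65674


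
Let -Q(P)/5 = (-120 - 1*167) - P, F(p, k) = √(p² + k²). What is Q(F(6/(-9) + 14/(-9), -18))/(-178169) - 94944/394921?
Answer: -17482789171/70362679649 - 10*√6661/1603521 ≈ -0.24898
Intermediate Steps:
F(p, k) = √(k² + p²)
Q(P) = 1435 + 5*P (Q(P) = -5*((-120 - 1*167) - P) = -5*((-120 - 167) - P) = -5*(-287 - P) = 1435 + 5*P)
Q(F(6/(-9) + 14/(-9), -18))/(-178169) - 94944/394921 = (1435 + 5*√((-18)² + (6/(-9) + 14/(-9))²))/(-178169) - 94944/394921 = (1435 + 5*√(324 + (6*(-⅑) + 14*(-⅑))²))*(-1/178169) - 94944*1/394921 = (1435 + 5*√(324 + (-⅔ - 14/9)²))*(-1/178169) - 94944/394921 = (1435 + 5*√(324 + (-20/9)²))*(-1/178169) - 94944/394921 = (1435 + 5*√(324 + 400/81))*(-1/178169) - 94944/394921 = (1435 + 5*√(26644/81))*(-1/178169) - 94944/394921 = (1435 + 5*(2*√6661/9))*(-1/178169) - 94944/394921 = (1435 + 10*√6661/9)*(-1/178169) - 94944/394921 = (-1435/178169 - 10*√6661/1603521) - 94944/394921 = -17482789171/70362679649 - 10*√6661/1603521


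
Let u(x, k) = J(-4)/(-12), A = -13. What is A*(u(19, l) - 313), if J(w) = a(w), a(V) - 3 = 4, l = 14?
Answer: 48919/12 ≈ 4076.6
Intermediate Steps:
a(V) = 7 (a(V) = 3 + 4 = 7)
J(w) = 7
u(x, k) = -7/12 (u(x, k) = 7/(-12) = 7*(-1/12) = -7/12)
A*(u(19, l) - 313) = -13*(-7/12 - 313) = -13*(-3763/12) = 48919/12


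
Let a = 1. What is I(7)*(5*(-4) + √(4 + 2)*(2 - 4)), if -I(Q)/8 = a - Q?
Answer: -960 - 96*√6 ≈ -1195.2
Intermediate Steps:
I(Q) = -8 + 8*Q (I(Q) = -8*(1 - Q) = -8 + 8*Q)
I(7)*(5*(-4) + √(4 + 2)*(2 - 4)) = (-8 + 8*7)*(5*(-4) + √(4 + 2)*(2 - 4)) = (-8 + 56)*(-20 + √6*(-2)) = 48*(-20 - 2*√6) = -960 - 96*√6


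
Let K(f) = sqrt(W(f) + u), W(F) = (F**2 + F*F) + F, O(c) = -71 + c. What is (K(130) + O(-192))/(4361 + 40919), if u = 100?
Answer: -263/45280 + sqrt(34030)/45280 ≈ -0.0017343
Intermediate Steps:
W(F) = F + 2*F**2 (W(F) = (F**2 + F**2) + F = 2*F**2 + F = F + 2*F**2)
K(f) = sqrt(100 + f*(1 + 2*f)) (K(f) = sqrt(f*(1 + 2*f) + 100) = sqrt(100 + f*(1 + 2*f)))
(K(130) + O(-192))/(4361 + 40919) = (sqrt(100 + 130*(1 + 2*130)) + (-71 - 192))/(4361 + 40919) = (sqrt(100 + 130*(1 + 260)) - 263)/45280 = (sqrt(100 + 130*261) - 263)*(1/45280) = (sqrt(100 + 33930) - 263)*(1/45280) = (sqrt(34030) - 263)*(1/45280) = (-263 + sqrt(34030))*(1/45280) = -263/45280 + sqrt(34030)/45280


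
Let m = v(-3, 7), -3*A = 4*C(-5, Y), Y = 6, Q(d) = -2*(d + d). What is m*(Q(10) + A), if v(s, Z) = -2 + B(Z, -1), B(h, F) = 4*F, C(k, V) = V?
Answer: 288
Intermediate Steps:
Q(d) = -4*d
A = -8 (A = -4*6/3 = -⅓*24 = -8)
v(s, Z) = -6 (v(s, Z) = -2 + 4*(-1) = -2 - 4 = -6)
m = -6
m*(Q(10) + A) = -6*(-4*10 - 8) = -6*(-40 - 8) = -6*(-48) = 288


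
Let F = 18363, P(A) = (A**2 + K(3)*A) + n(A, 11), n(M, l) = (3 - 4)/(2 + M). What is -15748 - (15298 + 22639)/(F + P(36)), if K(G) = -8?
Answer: -11593497162/736097 ≈ -15750.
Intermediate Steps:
n(M, l) = -1/(2 + M)
P(A) = A**2 - 1/(2 + A) - 8*A (P(A) = (A**2 - 8*A) - 1/(2 + A) = A**2 - 1/(2 + A) - 8*A)
-15748 - (15298 + 22639)/(F + P(36)) = -15748 - (15298 + 22639)/(18363 + (-1 + 36*(-8 + 36)*(2 + 36))/(2 + 36)) = -15748 - 37937/(18363 + (-1 + 36*28*38)/38) = -15748 - 37937/(18363 + (-1 + 38304)/38) = -15748 - 37937/(18363 + (1/38)*38303) = -15748 - 37937/(18363 + 38303/38) = -15748 - 37937/736097/38 = -15748 - 37937*38/736097 = -15748 - 1*1441606/736097 = -15748 - 1441606/736097 = -11593497162/736097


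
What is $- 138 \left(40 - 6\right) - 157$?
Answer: $-4849$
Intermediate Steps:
$- 138 \left(40 - 6\right) - 157 = \left(-138\right) 34 - 157 = -4692 - 157 = -4849$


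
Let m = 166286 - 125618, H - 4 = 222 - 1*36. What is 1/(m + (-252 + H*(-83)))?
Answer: 1/24646 ≈ 4.0575e-5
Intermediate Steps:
H = 190 (H = 4 + (222 - 1*36) = 4 + (222 - 36) = 4 + 186 = 190)
m = 40668
1/(m + (-252 + H*(-83))) = 1/(40668 + (-252 + 190*(-83))) = 1/(40668 + (-252 - 15770)) = 1/(40668 - 16022) = 1/24646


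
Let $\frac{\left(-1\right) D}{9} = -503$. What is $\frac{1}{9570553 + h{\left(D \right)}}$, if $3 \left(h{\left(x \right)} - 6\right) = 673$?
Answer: $\frac{3}{28712350} \approx 1.0448 \cdot 10^{-7}$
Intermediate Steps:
$D = 4527$ ($D = \left(-9\right) \left(-503\right) = 4527$)
$h{\left(x \right)} = \frac{691}{3}$ ($h{\left(x \right)} = 6 + \frac{1}{3} \cdot 673 = 6 + \frac{673}{3} = \frac{691}{3}$)
$\frac{1}{9570553 + h{\left(D \right)}} = \frac{1}{9570553 + \frac{691}{3}} = \frac{1}{\frac{28712350}{3}} = \frac{3}{28712350}$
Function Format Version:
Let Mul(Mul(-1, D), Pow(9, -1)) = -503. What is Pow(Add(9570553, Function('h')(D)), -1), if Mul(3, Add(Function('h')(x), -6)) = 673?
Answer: Rational(3, 28712350) ≈ 1.0448e-7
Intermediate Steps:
D = 4527 (D = Mul(-9, -503) = 4527)
Function('h')(x) = Rational(691, 3) (Function('h')(x) = Add(6, Mul(Rational(1, 3), 673)) = Add(6, Rational(673, 3)) = Rational(691, 3))
Pow(Add(9570553, Function('h')(D)), -1) = Pow(Add(9570553, Rational(691, 3)), -1) = Pow(Rational(28712350, 3), -1) = Rational(3, 28712350)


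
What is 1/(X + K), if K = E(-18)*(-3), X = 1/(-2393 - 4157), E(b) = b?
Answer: 6550/353699 ≈ 0.018519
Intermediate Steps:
X = -1/6550 (X = 1/(-6550) = -1/6550 ≈ -0.00015267)
K = 54 (K = -18*(-3) = 54)
1/(X + K) = 1/(-1/6550 + 54) = 1/(353699/6550) = 6550/353699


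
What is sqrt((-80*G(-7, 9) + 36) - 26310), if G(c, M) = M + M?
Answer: I*sqrt(27714) ≈ 166.48*I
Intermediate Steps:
G(c, M) = 2*M
sqrt((-80*G(-7, 9) + 36) - 26310) = sqrt((-160*9 + 36) - 26310) = sqrt((-80*18 + 36) - 26310) = sqrt((-1440 + 36) - 26310) = sqrt(-1404 - 26310) = sqrt(-27714) = I*sqrt(27714)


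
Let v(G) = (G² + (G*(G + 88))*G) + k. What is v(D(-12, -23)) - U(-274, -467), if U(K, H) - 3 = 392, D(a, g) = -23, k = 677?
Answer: 35196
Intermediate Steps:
U(K, H) = 395 (U(K, H) = 3 + 392 = 395)
v(G) = 677 + G² + G²*(88 + G) (v(G) = (G² + (G*(G + 88))*G) + 677 = (G² + (G*(88 + G))*G) + 677 = (G² + G²*(88 + G)) + 677 = 677 + G² + G²*(88 + G))
v(D(-12, -23)) - U(-274, -467) = (677 + (-23)³ + 89*(-23)²) - 1*395 = (677 - 12167 + 89*529) - 395 = (677 - 12167 + 47081) - 395 = 35591 - 395 = 35196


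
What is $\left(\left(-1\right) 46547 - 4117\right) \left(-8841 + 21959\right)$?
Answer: $-664610352$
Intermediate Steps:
$\left(\left(-1\right) 46547 - 4117\right) \left(-8841 + 21959\right) = \left(-46547 - 4117\right) 13118 = \left(-50664\right) 13118 = -664610352$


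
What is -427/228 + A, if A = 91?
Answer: 20321/228 ≈ 89.127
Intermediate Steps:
-427/228 + A = -427/228 + 91 = 20321/228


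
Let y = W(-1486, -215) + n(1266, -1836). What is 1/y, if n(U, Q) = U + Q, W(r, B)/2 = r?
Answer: -1/3542 ≈ -0.00028233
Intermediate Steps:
W(r, B) = 2*r
n(U, Q) = Q + U
y = -3542 (y = 2*(-1486) + (-1836 + 1266) = -2972 - 570 = -3542)
1/y = 1/(-3542) = -1/3542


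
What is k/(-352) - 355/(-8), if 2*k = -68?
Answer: 7827/176 ≈ 44.472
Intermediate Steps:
k = -34 (k = (½)*(-68) = -34)
k/(-352) - 355/(-8) = -34/(-352) - 355/(-8) = -34*(-1/352) - 355*(-⅛) = 17/176 + 355/8 = 7827/176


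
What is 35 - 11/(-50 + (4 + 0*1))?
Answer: 1621/46 ≈ 35.239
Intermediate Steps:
35 - 11/(-50 + (4 + 0*1)) = 35 - 11/(-50 + (4 + 0)) = 35 - 11/(-50 + 4) = 35 - 11/(-46) = 35 - 11*(-1/46) = 35 + 11/46 = 1621/46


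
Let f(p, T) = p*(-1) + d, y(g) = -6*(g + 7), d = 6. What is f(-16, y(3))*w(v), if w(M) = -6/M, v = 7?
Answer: -132/7 ≈ -18.857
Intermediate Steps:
y(g) = -42 - 6*g (y(g) = -6*(7 + g) = -42 - 6*g)
f(p, T) = 6 - p (f(p, T) = p*(-1) + 6 = -p + 6 = 6 - p)
f(-16, y(3))*w(v) = (6 - 1*(-16))*(-6/7) = (6 + 16)*(-6*1/7) = 22*(-6/7) = -132/7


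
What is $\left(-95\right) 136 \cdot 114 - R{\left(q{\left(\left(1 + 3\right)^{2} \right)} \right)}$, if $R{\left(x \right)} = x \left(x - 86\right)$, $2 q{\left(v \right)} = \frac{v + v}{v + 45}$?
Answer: $- \frac{5480502800}{3721} \approx -1.4729 \cdot 10^{6}$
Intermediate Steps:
$q{\left(v \right)} = \frac{v}{45 + v}$ ($q{\left(v \right)} = \frac{\left(v + v\right) \frac{1}{v + 45}}{2} = \frac{2 v \frac{1}{45 + v}}{2} = \frac{v}{45 + v}$)
$R{\left(x \right)} = x \left(-86 + x\right)$
$\left(-95\right) 136 \cdot 114 - R{\left(q{\left(\left(1 + 3\right)^{2} \right)} \right)} = \left(-95\right) 136 \cdot 114 - \frac{\left(1 + 3\right)^{2}}{45 + \left(1 + 3\right)^{2}} \left(-86 + \frac{\left(1 + 3\right)^{2}}{45 + \left(1 + 3\right)^{2}}\right) = \left(-12920\right) 114 - \frac{4^{2}}{45 + 4^{2}} \left(-86 + \frac{4^{2}}{45 + 4^{2}}\right) = -1472880 - \frac{16}{45 + 16} \left(-86 + \frac{16}{45 + 16}\right) = -1472880 - \frac{16}{61} \left(-86 + \frac{16}{61}\right) = -1472880 - 16 \cdot \frac{1}{61} \left(-86 + 16 \cdot \frac{1}{61}\right) = -1472880 - \frac{16 \left(-86 + \frac{16}{61}\right)}{61} = -1472880 - \frac{16}{61} \left(- \frac{5230}{61}\right) = -1472880 - - \frac{83680}{3721} = -1472880 + \frac{83680}{3721} = - \frac{5480502800}{3721}$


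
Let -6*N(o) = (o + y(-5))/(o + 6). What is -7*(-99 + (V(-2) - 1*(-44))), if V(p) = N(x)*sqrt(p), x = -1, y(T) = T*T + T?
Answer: 385 + 133*I*sqrt(2)/30 ≈ 385.0 + 6.2697*I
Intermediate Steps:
y(T) = T + T**2 (y(T) = T**2 + T = T + T**2)
N(o) = -(20 + o)/(6*(6 + o)) (N(o) = -(o - 5*(1 - 5))/(6*(o + 6)) = -(o - 5*(-4))/(6*(6 + o)) = -(o + 20)/(6*(6 + o)) = -(20 + o)/(6*(6 + o)))
V(p) = -19*sqrt(p)/30 (V(p) = ((-20 - 1*(-1))/(6*(6 - 1)))*sqrt(p) = ((1/6)*(-20 + 1)/5)*sqrt(p) = ((1/6)*(1/5)*(-19))*sqrt(p) = -19*sqrt(p)/30)
-7*(-99 + (V(-2) - 1*(-44))) = -7*(-99 + (-19*I*sqrt(2)/30 - 1*(-44))) = -7*(-99 + (-19*I*sqrt(2)/30 + 44)) = -7*(-99 + (44 - 19*I*sqrt(2)/30)) = -7*(-55 - 19*I*sqrt(2)/30) = 385 + 133*I*sqrt(2)/30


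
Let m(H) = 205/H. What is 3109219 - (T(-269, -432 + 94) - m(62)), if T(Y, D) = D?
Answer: 192792739/62 ≈ 3.1096e+6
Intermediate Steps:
3109219 - (T(-269, -432 + 94) - m(62)) = 3109219 - ((-432 + 94) - 205/62) = 3109219 - (-338 - 205/62) = 3109219 - 1*(-21161/62) = 3109219 + 21161/62 = 192792739/62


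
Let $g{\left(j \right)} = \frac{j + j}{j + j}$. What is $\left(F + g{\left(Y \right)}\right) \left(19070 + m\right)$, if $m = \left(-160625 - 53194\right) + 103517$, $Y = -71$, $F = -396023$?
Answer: $36129879104$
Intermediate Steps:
$g{\left(j \right)} = 1$ ($g{\left(j \right)} = \frac{2 j}{2 j} = 2 j \frac{1}{2 j} = 1$)
$m = -110302$ ($m = -213819 + 103517 = -110302$)
$\left(F + g{\left(Y \right)}\right) \left(19070 + m\right) = \left(-396023 + 1\right) \left(19070 - 110302\right) = \left(-396022\right) \left(-91232\right) = 36129879104$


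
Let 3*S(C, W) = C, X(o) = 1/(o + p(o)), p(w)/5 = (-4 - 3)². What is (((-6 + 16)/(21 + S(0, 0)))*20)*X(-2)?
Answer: 200/5103 ≈ 0.039193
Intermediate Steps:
p(w) = 245 (p(w) = 5*(-4 - 3)² = 5*(-7)² = 5*49 = 245)
X(o) = 1/(245 + o) (X(o) = 1/(o + 245) = 1/(245 + o))
S(C, W) = C/3
(((-6 + 16)/(21 + S(0, 0)))*20)*X(-2) = (((-6 + 16)/(21 + (⅓)*0))*20)/(245 - 2) = ((10/(21 + 0))*20)/243 = ((10/21)*20)*(1/243) = (200/21)*(1/243) = 200/5103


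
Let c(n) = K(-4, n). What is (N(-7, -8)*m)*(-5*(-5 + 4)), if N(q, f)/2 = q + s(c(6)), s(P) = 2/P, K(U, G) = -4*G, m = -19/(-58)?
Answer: -8075/348 ≈ -23.204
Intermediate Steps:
m = 19/58 (m = -19*(-1/58) = 19/58 ≈ 0.32759)
c(n) = -4*n
N(q, f) = -⅙ + 2*q (N(q, f) = 2*(q + 2/((-4*6))) = 2*(q + 2/(-24)) = 2*(q + 2*(-1/24)) = 2*(q - 1/12) = 2*(-1/12 + q) = -⅙ + 2*q)
(N(-7, -8)*m)*(-5*(-5 + 4)) = ((-⅙ + 2*(-7))*(19/58))*(-5*(-5 + 4)) = ((-⅙ - 14)*(19/58))*(-5*(-1)) = -85/6*19/58*5 = -1615/348*5 = -8075/348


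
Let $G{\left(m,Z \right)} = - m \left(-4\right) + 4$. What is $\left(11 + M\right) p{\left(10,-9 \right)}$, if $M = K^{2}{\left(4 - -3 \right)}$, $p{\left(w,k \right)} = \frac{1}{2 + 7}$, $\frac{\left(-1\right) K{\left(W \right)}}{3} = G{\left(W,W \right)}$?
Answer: $\frac{9227}{9} \approx 1025.2$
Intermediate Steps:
$G{\left(m,Z \right)} = 4 + 4 m$ ($G{\left(m,Z \right)} = 4 m + 4 = 4 + 4 m$)
$K{\left(W \right)} = -12 - 12 W$ ($K{\left(W \right)} = - 3 \left(4 + 4 W\right) = -12 - 12 W$)
$p{\left(w,k \right)} = \frac{1}{9}$
$M = 9216$ ($M = \left(-12 - 12 \left(4 - -3\right)\right)^{2} = \left(-12 - 12 \left(4 + 3\right)\right)^{2} = \left(-12 - 84\right)^{2} = \left(-96\right)^{2} = 9216$)
$\left(11 + M\right) p{\left(10,-9 \right)} = \left(11 + 9216\right) \frac{1}{9} = 9227 \cdot \frac{1}{9} = \frac{9227}{9}$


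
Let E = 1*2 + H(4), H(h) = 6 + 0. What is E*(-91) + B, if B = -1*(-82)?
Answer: -646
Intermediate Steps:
H(h) = 6
B = 82
E = 8 (E = 1*2 + 6 = 2 + 6 = 8)
E*(-91) + B = 8*(-91) + 82 = -728 + 82 = -646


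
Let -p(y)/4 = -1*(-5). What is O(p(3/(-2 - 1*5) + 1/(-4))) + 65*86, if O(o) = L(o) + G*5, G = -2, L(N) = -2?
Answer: 5578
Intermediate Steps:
p(y) = -20 (p(y) = -(-4)*(-5) = -4*5 = -20)
O(o) = -12 (O(o) = -2 - 2*5 = -2 - 10 = -12)
O(p(3/(-2 - 1*5) + 1/(-4))) + 65*86 = -12 + 65*86 = -12 + 5590 = 5578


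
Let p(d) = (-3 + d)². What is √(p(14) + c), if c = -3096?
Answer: 5*I*√119 ≈ 54.544*I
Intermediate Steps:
√(p(14) + c) = √((-3 + 14)² - 3096) = √(11² - 3096) = √(121 - 3096) = √(-2975) = 5*I*√119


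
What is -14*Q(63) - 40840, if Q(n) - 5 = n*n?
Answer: -96476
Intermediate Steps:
Q(n) = 5 + n² (Q(n) = 5 + n*n = 5 + n²)
-14*Q(63) - 40840 = -14*(5 + 63²) - 40840 = -14*(5 + 3969) - 40840 = -14*3974 - 40840 = -55636 - 40840 = -96476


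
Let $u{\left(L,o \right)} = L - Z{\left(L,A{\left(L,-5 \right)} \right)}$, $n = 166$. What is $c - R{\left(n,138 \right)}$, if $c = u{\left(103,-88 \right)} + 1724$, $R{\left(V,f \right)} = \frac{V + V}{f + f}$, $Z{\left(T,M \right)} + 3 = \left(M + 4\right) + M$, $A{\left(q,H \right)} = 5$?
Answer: $\frac{125221}{69} \approx 1814.8$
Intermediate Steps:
$Z{\left(T,M \right)} = 1 + 2 M$ ($Z{\left(T,M \right)} = -3 + \left(\left(M + 4\right) + M\right) = -3 + \left(\left(4 + M\right) + M\right) = -3 + \left(4 + 2 M\right) = 1 + 2 M$)
$u{\left(L,o \right)} = -11 + L$ ($u{\left(L,o \right)} = L - \left(1 + 2 \cdot 5\right) = L - \left(1 + 10\right) = L - 11 = -11 + L$)
$R{\left(V,f \right)} = \frac{V}{f}$ ($R{\left(V,f \right)} = \frac{2 V}{2 f} = 2 V \frac{1}{2 f} = \frac{V}{f}$)
$c = 1816$ ($c = \left(-11 + 103\right) + 1724 = 92 + 1724 = 1816$)
$c - R{\left(n,138 \right)} = 1816 - \frac{166}{138} = 1816 - 166 \cdot \frac{1}{138} = 1816 - \frac{83}{69} = \frac{125221}{69}$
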